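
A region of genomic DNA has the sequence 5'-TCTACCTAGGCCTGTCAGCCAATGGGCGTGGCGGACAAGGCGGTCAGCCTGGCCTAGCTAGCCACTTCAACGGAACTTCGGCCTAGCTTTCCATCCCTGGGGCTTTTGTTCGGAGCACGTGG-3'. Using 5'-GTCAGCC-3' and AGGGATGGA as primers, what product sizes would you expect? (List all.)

The forward primer GTCAGCC matches the top strand at positions 14–20, 43–49.
The reverse primer's reverse complement is TCCATCCCT, matching at positions 90–98.
Each forward site pairs with the reverse site to give a product ending at position 98: sizes 85, 56 bp.

85 bp, 56 bp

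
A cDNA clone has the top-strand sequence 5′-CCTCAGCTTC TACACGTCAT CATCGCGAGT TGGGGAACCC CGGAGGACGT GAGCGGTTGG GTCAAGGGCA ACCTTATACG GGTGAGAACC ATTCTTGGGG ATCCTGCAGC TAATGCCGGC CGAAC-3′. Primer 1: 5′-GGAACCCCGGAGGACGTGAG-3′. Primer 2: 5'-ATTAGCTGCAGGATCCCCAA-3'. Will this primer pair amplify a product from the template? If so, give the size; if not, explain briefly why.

Primer 1 (GGAACCCCGGAGGACGTGAG) matches the top strand at positions 34–53; it acts as a forward primer.
Primer 2's reverse complement is TTGGGGATCCTGCAGCTAAT, matching the top strand at positions 95–114; it acts as a reverse primer.
The 3' ends face each other across positions 34–114, giving an 81 bp product.

Yes — an 81 bp product.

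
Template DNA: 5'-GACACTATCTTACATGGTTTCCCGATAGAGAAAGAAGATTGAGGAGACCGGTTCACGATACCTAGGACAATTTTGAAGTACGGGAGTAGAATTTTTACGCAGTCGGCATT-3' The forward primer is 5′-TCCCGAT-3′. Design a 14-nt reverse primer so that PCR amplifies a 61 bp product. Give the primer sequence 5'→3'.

The forward primer binds at positions 20–26, so a 61 bp product ends at position 20 + 61 − 1 = 80.
The reverse primer anneals to the top strand over positions 67–80, i.e. to ACAATTTTGAAGTA.
Its sequence written 5'→3' is the reverse complement: TACTTCAAAATTGT.

5'-TACTTCAAAATTGT-3'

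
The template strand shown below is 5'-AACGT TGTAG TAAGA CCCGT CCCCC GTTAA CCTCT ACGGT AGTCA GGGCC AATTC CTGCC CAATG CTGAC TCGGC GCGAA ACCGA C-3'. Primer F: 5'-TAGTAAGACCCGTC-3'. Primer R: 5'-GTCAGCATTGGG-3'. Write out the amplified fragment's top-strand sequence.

Scanning the template, TAGTAAGACCCGTC occurs at positions 8–21; this primer anneals to the bottom strand there with its 3' end pointing downstream.
Reverse complement of the reverse primer: CCCAATGCTGAC. This occurs on the top strand at positions 59–70.
The product is the template from position 8 through 70 (63 bp).

5'-TAGTAAGACCCGTCCCCCGTTAACCTCTACGGTAGTCAGGGCCAATTCCTGCCCAATGCTGAC-3'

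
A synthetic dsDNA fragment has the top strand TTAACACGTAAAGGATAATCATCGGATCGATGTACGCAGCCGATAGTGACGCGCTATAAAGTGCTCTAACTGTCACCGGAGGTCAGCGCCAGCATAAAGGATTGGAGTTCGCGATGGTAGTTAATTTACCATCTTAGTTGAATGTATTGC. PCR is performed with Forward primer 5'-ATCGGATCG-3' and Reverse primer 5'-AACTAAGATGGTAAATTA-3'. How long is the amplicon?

119 bp

Scanning the template, ATCGGATCG occurs at positions 21–29; this primer anneals to the bottom strand there with its 3' end pointing downstream.
Taking the reverse complement of AACTAAGATGGTAAATTA gives TAATTTACCATCTTAGTT, found at positions 122–139 on the template; the primer anneals here to the top strand with its 3' end pointing upstream.
The product runs from position 21 to position 139, so its length is 139 − 21 + 1 = 119 bp.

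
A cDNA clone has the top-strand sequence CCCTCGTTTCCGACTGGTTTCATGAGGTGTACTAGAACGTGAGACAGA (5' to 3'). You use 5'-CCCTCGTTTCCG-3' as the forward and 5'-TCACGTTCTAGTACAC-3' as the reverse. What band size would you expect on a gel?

The forward primer matches the template at positions 1–12.
Reverse complement of the reverse primer: GTGTACTAGAACGTGA. This occurs on the top strand at positions 27–42.
Amplicon spans positions 1–42: 42 bp.

42 bp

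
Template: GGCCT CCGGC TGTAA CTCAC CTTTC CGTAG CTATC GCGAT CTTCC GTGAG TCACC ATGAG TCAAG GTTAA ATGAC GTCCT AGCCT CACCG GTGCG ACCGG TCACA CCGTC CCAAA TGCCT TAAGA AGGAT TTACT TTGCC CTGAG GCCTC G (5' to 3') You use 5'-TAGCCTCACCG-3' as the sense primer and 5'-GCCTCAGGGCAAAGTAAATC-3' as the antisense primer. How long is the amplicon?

The forward primer matches the template at positions 80–90.
Reverse complement of the reverse primer: GATTTACTTTGCCCTGAGGC. This occurs on the top strand at positions 128–147.
The product runs from position 80 to position 147, so its length is 147 − 80 + 1 = 68 bp.

68 bp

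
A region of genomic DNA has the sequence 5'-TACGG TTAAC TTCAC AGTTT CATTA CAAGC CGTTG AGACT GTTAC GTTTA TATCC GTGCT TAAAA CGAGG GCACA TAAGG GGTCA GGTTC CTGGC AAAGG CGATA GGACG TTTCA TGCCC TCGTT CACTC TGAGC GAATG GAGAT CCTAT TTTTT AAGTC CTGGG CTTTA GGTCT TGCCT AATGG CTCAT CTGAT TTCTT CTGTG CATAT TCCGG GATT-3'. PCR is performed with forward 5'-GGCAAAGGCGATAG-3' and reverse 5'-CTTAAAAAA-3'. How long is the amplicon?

66 bp

Scanning the template, GGCAAAGGCGATAG occurs at positions 93–106; this primer anneals to the bottom strand there with its 3' end pointing downstream.
Reverse complement of the reverse primer: TTTTTTAAG. This occurs on the top strand at positions 150–158.
Product length = (reverse-primer end) − (forward-primer start) + 1 = 158 − 93 + 1 = 66 bp.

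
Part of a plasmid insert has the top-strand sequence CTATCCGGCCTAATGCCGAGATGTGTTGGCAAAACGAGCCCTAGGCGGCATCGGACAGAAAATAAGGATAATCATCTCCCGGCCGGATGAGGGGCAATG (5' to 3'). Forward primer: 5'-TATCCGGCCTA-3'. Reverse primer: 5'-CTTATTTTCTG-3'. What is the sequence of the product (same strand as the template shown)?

5'-TATCCGGCCTAATGCCGAGATGTGTTGGCAAAACGAGCCCTAGGCGGCATCGGACAGAAAATAAG-3'

The forward primer matches the template at positions 2–12.
The reverse primer's reverse complement is CAGAAAATAAG, which matches the template at positions 56–66.
The product is the template from position 2 through 66 (65 bp).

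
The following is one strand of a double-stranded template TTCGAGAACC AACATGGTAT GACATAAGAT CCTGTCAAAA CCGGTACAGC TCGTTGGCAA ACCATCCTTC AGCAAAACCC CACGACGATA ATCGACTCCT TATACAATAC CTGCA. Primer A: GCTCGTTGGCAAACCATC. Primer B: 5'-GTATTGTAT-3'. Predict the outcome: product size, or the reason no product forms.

Yes — a 62 bp product.

Primer A (GCTCGTTGGCAAACCATC) matches the top strand at positions 49–66; it acts as a forward primer.
Primer B's reverse complement is ATACAATAC, matching the top strand at positions 102–110; it acts as a reverse primer.
The 3' ends face each other across positions 49–110, giving a 62 bp product.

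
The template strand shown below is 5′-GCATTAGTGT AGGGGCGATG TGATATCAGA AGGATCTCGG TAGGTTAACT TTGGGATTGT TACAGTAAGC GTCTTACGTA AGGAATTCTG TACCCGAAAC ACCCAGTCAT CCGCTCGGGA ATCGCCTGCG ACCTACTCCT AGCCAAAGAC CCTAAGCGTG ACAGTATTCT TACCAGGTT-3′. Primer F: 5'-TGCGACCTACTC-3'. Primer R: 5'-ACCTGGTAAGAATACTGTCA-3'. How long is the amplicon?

The forward primer matches the template at positions 127–138.
Taking the reverse complement of ACCTGGTAAGAATACTGTCA gives TGACAGTATTCTTACCAGGT, found at positions 159–178 on the template; the primer anneals here to the top strand with its 3' end pointing upstream.
Product length = (reverse-primer end) − (forward-primer start) + 1 = 178 − 127 + 1 = 52 bp.

52 bp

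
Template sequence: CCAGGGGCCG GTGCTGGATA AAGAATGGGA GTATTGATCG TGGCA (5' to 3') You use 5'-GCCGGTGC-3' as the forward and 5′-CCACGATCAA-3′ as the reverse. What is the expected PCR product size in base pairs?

Forward primer GCCGGTGC is found on the top strand at positions 7–14.
Reverse complement of the reverse primer: TTGATCGTGG. This occurs on the top strand at positions 34–43.
Amplicon spans positions 7–43: 37 bp.

37 bp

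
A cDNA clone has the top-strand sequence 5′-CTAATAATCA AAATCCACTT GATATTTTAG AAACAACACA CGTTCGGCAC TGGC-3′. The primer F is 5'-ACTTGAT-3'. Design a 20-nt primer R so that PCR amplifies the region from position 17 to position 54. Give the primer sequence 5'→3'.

The product's 3' end on the top strand is position 54.
The reverse primer anneals to the top strand over positions 35–54, i.e. to AACACACGTTCGGCACTGGC.
Its sequence written 5'→3' is the reverse complement: GCCAGTGCCGAACGTGTGTT.

5'-GCCAGTGCCGAACGTGTGTT-3'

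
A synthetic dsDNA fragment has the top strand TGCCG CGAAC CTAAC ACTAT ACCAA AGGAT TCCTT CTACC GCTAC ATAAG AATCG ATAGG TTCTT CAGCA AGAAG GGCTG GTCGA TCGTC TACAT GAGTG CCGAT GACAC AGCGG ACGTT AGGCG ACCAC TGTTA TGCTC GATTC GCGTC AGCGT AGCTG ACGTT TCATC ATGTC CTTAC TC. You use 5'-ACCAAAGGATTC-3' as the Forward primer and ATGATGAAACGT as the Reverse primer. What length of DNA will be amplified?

The forward primer matches the template at positions 21–32.
The reverse primer's reverse complement is ACGTTTCATCAT, which matches the template at positions 161–172.
The product runs from position 21 to position 172, so its length is 172 − 21 + 1 = 152 bp.

152 bp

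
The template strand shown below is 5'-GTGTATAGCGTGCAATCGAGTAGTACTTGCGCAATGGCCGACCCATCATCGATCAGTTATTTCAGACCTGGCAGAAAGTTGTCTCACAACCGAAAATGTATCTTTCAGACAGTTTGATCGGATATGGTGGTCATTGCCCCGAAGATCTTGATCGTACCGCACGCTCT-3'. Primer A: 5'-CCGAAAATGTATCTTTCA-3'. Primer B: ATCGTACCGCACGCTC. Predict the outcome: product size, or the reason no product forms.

Primer A (CCGAAAATGTATCTTTCA) matches the top strand at positions 90–107 (3' end points downstream).
Primer B (ATCGTACCGCACGCTC) also matches the top strand directly, at positions 151–166 — its reverse complement GAGCGTGCGGTACGAT is not present.
Both primers anneal to the bottom strand with 3' ends pointing the same way, so neither can prime synthesis back toward the other.

No product — both primers anneal to the same strand and extend in the same direction.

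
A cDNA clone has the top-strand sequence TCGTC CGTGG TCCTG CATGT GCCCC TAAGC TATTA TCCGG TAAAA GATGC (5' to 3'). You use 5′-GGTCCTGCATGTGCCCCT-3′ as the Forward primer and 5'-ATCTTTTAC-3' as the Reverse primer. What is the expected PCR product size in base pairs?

Scanning the template, GGTCCTGCATGTGCCCCT occurs at positions 9–26; this primer anneals to the bottom strand there with its 3' end pointing downstream.
The reverse primer's reverse complement is GTAAAAGAT, which matches the template at positions 40–48.
The product runs from position 9 to position 48, so its length is 48 − 9 + 1 = 40 bp.

40 bp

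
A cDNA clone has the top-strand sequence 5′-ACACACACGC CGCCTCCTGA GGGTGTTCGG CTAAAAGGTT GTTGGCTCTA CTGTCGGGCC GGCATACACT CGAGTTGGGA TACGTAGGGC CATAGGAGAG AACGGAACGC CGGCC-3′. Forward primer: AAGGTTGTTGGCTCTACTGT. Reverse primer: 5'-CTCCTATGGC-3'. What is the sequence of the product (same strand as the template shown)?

Forward primer AAGGTTGTTGGCTCTACTGT is found on the top strand at positions 35–54.
The reverse primer's reverse complement is GCCATAGGAG, which matches the template at positions 89–98.
The product is the template from position 35 through 98 (64 bp).

5'-AAGGTTGTTGGCTCTACTGTCGGGCCGGCATACACTCGAGTTGGGATACGTAGGGCCATAGGAG-3'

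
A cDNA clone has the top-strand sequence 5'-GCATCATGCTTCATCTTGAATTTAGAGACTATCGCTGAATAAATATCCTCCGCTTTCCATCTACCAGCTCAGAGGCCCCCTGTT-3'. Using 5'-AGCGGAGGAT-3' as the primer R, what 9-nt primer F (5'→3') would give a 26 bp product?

The reverse primer's reverse complement ATCCTCCGCT matches the template at positions 45–54, so the product ends at position 54.
A 26 bp product then starts at position 54 − 26 + 1 = 29.
The forward primer is identical to the top strand there: CTATCGCTG.

5'-CTATCGCTG-3'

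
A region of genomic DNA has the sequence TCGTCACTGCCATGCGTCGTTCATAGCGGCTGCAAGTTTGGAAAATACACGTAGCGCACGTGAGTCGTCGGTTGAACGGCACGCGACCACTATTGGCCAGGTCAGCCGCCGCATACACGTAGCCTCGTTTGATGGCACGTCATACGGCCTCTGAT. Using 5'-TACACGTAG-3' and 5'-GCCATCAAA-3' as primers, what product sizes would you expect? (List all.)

91 bp, 23 bp

The forward primer TACACGTAG matches the top strand at positions 46–54, 114–122.
The reverse primer's reverse complement is TTTGATGGC, matching at positions 128–136.
Each forward site pairs with the reverse site to give a product ending at position 136: sizes 91, 23 bp.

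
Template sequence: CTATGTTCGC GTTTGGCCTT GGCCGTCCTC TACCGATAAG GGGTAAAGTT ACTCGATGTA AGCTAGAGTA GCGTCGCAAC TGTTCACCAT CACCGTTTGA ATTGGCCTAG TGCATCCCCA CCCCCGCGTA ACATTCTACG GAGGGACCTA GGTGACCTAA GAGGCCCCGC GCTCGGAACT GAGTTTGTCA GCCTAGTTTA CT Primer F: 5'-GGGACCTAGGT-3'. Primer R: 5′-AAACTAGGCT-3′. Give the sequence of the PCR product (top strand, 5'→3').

5'-GGGACCTAGGTGACCTAAGAGGCCCCGCGCTCGGAACTGAGTTTGTCAGCCTAGTTT-3'

Scanning the template, GGGACCTAGGT occurs at positions 143–153; this primer anneals to the bottom strand there with its 3' end pointing downstream.
Taking the reverse complement of AAACTAGGCT gives AGCCTAGTTT, found at positions 190–199 on the template; the primer anneals here to the top strand with its 3' end pointing upstream.
The product is the template from position 143 through 199 (57 bp).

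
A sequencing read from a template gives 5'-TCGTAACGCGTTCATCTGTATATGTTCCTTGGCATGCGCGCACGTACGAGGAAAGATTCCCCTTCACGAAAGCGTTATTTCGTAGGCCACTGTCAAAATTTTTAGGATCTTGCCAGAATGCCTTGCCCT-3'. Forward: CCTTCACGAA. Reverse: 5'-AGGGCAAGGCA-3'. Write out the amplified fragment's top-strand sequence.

5'-CCTTCACGAAAGCGTTATTTCGTAGGCCACTGTCAAAATTTTTAGGATCTTGCCAGAATGCCTTGCCCT-3'

Scanning the template, CCTTCACGAA occurs at positions 61–70; this primer anneals to the bottom strand there with its 3' end pointing downstream.
Taking the reverse complement of AGGGCAAGGCA gives TGCCTTGCCCT, found at positions 119–129 on the template; the primer anneals here to the top strand with its 3' end pointing upstream.
The product is the template from position 61 through 129 (69 bp).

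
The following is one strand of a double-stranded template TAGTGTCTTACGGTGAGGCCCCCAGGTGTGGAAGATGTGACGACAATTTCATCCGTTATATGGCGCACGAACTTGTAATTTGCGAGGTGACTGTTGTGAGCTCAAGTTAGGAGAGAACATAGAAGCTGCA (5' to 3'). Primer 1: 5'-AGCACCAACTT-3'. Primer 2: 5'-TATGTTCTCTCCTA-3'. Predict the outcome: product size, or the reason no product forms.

No product — primer 1 has no binding site in the template.

Primer 1 (AGCACCAACTT) does not match the top strand, and its reverse complement AAGTTGGTGCT does not match either.
With no annealing site for primer 1, no amplification occurs.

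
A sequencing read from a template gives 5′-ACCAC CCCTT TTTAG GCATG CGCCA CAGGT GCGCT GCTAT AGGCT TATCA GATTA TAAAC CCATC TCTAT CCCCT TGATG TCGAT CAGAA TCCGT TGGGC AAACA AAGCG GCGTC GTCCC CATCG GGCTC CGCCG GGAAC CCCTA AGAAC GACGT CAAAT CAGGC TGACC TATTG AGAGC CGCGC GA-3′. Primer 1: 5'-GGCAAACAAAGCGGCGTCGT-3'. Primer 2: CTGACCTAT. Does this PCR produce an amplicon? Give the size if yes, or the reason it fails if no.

Primer 1 (GGCAAACAAAGCGGCGTCGT) matches the top strand at positions 98–117 (3' end points downstream).
Primer 2 (CTGACCTAT) also matches the top strand directly, at positions 165–173 — its reverse complement ATAGGTCAG is not present.
Both primers anneal to the bottom strand with 3' ends pointing the same way, so neither can prime synthesis back toward the other.

No product — both primers anneal to the same strand and extend in the same direction.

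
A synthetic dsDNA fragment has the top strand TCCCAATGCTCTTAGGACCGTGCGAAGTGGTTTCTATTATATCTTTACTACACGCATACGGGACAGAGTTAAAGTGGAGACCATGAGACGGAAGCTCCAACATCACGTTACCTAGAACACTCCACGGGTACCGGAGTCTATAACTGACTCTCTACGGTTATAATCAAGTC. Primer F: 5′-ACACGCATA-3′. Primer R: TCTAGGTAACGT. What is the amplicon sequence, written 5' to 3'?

Forward primer ACACGCATA is found on the top strand at positions 50–58.
The reverse primer's reverse complement is ACGTTACCTAGA, which matches the template at positions 105–116.
The product is the template from position 50 through 116 (67 bp).

5'-ACACGCATACGGGACAGAGTTAAAGTGGAGACCATGAGACGGAAGCTCCAACATCACGTTACCTAGA-3'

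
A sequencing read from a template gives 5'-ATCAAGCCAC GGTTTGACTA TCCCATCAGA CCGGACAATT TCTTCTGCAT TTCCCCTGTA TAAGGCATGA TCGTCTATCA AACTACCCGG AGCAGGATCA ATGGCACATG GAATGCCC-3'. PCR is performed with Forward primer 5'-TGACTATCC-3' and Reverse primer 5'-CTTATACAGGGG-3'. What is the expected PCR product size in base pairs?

50 bp

The forward primer matches the template at positions 15–23.
Reverse complement of the reverse primer: CCCCTGTATAAG. This occurs on the top strand at positions 53–64.
Amplicon spans positions 15–64: 50 bp.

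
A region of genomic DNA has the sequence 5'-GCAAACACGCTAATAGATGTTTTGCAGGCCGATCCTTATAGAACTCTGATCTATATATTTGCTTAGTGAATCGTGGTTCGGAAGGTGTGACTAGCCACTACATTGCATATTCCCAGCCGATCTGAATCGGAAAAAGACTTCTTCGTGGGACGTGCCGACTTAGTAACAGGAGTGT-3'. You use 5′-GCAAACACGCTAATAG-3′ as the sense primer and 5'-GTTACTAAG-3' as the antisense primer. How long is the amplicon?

Scanning the template, GCAAACACGCTAATAG occurs at positions 1–16; this primer anneals to the bottom strand there with its 3' end pointing downstream.
Taking the reverse complement of GTTACTAAG gives CTTAGTAAC, found at positions 159–167 on the template; the primer anneals here to the top strand with its 3' end pointing upstream.
Product length = (reverse-primer end) − (forward-primer start) + 1 = 167 − 1 + 1 = 167 bp.

167 bp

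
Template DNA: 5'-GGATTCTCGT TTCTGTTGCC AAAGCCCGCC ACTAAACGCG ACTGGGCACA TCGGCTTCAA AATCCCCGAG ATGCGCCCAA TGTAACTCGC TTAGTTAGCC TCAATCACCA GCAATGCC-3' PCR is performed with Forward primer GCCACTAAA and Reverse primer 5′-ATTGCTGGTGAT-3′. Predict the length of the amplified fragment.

Forward primer GCCACTAAA is found on the top strand at positions 28–36.
The reverse primer's reverse complement is ATCACCAGCAAT, which matches the template at positions 104–115.
Product length = (reverse-primer end) − (forward-primer start) + 1 = 115 − 28 + 1 = 88 bp.

88 bp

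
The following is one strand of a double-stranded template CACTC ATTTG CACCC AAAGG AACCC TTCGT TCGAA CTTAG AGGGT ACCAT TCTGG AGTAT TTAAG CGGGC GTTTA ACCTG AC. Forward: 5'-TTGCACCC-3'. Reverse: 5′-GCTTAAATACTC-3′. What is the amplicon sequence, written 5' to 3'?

The forward primer matches the template at positions 8–15.
Taking the reverse complement of GCTTAAATACTC gives GAGTATTTAAGC, found at positions 55–66 on the template; the primer anneals here to the top strand with its 3' end pointing upstream.
The product is the template from position 8 through 66 (59 bp).

5'-TTGCACCCAAAGGAACCCTTCGTTCGAACTTAGAGGGTACCATTCTGGAGTATTTAAGC-3'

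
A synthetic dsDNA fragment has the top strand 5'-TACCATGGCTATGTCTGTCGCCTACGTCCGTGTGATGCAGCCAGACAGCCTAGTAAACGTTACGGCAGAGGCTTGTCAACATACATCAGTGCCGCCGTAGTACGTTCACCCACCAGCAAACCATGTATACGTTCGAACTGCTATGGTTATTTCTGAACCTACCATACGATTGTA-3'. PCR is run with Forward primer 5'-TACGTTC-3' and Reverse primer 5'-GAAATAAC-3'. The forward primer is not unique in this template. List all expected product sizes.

53 bp, 26 bp

The forward primer TACGTTC matches the top strand at positions 101–107, 128–134.
The reverse primer's reverse complement is GTTATTTC, matching at positions 146–153.
Each forward site pairs with the reverse site to give a product ending at position 153: sizes 53, 26 bp.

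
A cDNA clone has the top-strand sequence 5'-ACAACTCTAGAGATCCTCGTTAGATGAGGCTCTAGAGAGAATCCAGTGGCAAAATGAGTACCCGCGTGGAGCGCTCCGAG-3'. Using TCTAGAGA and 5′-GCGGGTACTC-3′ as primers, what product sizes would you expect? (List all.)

60 bp, 35 bp

The forward primer TCTAGAGA matches the top strand at positions 6–13, 31–38.
The reverse primer's reverse complement is GAGTACCCGC, matching at positions 56–65.
Each forward site pairs with the reverse site to give a product ending at position 65: sizes 60, 35 bp.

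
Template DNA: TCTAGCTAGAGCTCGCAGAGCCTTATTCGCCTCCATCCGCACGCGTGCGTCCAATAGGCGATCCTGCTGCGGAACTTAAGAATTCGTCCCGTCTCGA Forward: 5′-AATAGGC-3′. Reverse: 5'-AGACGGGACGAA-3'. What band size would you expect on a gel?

Forward primer AATAGGC is found on the top strand at positions 53–59.
Taking the reverse complement of AGACGGGACGAA gives TTCGTCCCGTCT, found at positions 83–94 on the template; the primer anneals here to the top strand with its 3' end pointing upstream.
Amplicon spans positions 53–94: 42 bp.

42 bp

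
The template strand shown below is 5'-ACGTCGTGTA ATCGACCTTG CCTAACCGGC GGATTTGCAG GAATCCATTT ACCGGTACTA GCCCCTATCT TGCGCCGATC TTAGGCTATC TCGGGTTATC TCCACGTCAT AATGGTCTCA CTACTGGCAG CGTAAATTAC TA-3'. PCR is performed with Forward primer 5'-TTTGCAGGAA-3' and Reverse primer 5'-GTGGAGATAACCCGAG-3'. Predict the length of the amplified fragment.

Scanning the template, TTTGCAGGAA occurs at positions 34–43; this primer anneals to the bottom strand there with its 3' end pointing downstream.
The reverse primer's reverse complement is CTCGGGTTATCTCCAC, which matches the template at positions 90–105.
Product length = (reverse-primer end) − (forward-primer start) + 1 = 105 − 34 + 1 = 72 bp.

72 bp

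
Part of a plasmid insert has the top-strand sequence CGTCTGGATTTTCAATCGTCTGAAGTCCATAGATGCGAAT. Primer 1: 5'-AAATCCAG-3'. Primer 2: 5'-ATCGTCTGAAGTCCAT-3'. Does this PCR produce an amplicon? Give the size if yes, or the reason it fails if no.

No product — the primers' 3' ends point away from each other.

Primer 1 (AAATCCAG) has reverse complement CTGGATTT, which matches the top strand at positions 4–11; primer 1 anneals to the top strand there with its 3' end pointing upstream toward position 4.
Primer 2 (ATCGTCTGAAGTCCAT) matches the top strand directly at positions 15–30; it anneals to the bottom strand with its 3' end pointing downstream toward position 30.
The 3' ends diverge (primer 1 extends toward position 1, primer 2 toward position 40), so the primers never converge on a shared product.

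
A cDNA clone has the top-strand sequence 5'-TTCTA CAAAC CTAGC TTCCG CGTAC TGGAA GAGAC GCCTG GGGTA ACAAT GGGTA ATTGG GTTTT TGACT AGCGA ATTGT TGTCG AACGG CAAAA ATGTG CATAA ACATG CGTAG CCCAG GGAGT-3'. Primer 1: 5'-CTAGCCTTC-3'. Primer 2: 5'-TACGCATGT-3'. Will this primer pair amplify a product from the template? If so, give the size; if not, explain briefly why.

No product — primer 1 has no binding site in the template.

Primer 1 (CTAGCCTTC) does not match the top strand, and its reverse complement GAAGGCTAG does not match either.
With no annealing site for primer 1, no amplification occurs.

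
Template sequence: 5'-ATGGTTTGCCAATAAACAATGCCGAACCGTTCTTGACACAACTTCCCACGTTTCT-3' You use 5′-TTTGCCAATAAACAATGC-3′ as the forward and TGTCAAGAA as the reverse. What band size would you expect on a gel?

Forward primer TTTGCCAATAAACAATGC is found on the top strand at positions 5–22.
Taking the reverse complement of TGTCAAGAA gives TTCTTGACA, found at positions 30–38 on the template; the primer anneals here to the top strand with its 3' end pointing upstream.
The product runs from position 5 to position 38, so its length is 38 − 5 + 1 = 34 bp.

34 bp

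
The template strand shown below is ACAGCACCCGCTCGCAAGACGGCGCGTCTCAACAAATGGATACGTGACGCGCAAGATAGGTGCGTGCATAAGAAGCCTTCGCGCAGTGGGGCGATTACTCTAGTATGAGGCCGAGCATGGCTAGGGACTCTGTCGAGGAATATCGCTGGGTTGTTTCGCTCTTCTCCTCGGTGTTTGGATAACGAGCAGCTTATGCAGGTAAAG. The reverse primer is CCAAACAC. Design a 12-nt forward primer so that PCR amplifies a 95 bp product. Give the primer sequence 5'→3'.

5'-CAGTGGGGCGAT-3'

The reverse primer's reverse complement GTGTTTGG matches the template at positions 171–178, so the product ends at position 178.
A 95 bp product then starts at position 178 − 95 + 1 = 84.
The forward primer is identical to the top strand there: CAGTGGGGCGAT.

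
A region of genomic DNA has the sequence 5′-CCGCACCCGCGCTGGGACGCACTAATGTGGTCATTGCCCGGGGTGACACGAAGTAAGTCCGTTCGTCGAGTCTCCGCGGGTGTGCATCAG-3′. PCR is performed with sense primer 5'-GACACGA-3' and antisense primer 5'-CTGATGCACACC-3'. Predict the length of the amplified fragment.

46 bp

The forward primer matches the template at positions 45–51.
Taking the reverse complement of CTGATGCACACC gives GGTGTGCATCAG, found at positions 79–90 on the template; the primer anneals here to the top strand with its 3' end pointing upstream.
The product runs from position 45 to position 90, so its length is 90 − 45 + 1 = 46 bp.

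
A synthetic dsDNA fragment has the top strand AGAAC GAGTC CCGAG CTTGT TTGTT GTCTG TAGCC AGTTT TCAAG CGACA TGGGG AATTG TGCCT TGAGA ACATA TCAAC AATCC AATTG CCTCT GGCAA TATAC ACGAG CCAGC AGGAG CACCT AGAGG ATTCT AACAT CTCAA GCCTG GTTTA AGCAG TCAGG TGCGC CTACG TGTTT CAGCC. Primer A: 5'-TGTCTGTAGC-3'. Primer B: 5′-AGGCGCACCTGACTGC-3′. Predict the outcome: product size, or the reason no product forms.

Yes — a 148 bp product.

Primer A (TGTCTGTAGC) matches the top strand at positions 25–34; it acts as a forward primer.
Primer B's reverse complement is GCAGTCAGGTGCGCCT, matching the top strand at positions 157–172; it acts as a reverse primer.
The 3' ends face each other across positions 25–172, giving a 148 bp product.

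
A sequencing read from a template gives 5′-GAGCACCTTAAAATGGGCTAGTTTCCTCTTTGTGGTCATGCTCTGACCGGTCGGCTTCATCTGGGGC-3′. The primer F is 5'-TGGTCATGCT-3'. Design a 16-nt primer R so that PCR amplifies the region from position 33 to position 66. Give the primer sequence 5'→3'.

5'-CCCCAGATGAAGCCGA-3'

The product's 3' end on the top strand is position 66.
The reverse primer anneals to the top strand over positions 51–66, i.e. to TCGGCTTCATCTGGGG.
Its sequence written 5'→3' is the reverse complement: CCCCAGATGAAGCCGA.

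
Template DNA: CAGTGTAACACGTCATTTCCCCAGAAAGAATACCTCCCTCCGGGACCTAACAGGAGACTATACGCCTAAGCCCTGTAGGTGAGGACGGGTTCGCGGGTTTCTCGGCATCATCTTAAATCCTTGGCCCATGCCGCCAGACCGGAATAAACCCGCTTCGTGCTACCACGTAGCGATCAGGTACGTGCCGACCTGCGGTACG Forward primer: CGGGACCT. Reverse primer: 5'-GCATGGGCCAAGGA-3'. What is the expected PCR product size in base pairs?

Scanning the template, CGGGACCT occurs at positions 41–48; this primer anneals to the bottom strand there with its 3' end pointing downstream.
Reverse complement of the reverse primer: TCCTTGGCCCATGC. This occurs on the top strand at positions 118–131.
The product runs from position 41 to position 131, so its length is 131 − 41 + 1 = 91 bp.

91 bp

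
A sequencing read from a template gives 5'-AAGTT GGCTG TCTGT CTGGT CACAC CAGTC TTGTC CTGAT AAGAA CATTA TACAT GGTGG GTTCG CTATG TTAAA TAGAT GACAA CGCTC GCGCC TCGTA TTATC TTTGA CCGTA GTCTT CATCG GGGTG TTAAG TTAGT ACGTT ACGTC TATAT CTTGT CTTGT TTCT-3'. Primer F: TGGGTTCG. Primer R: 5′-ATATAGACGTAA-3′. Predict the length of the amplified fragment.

Forward primer TGGGTTCG is found on the top strand at positions 58–65.
Taking the reverse complement of ATATAGACGTAA gives TTACGTCTATAT, found at positions 144–155 on the template; the primer anneals here to the top strand with its 3' end pointing upstream.
The product runs from position 58 to position 155, so its length is 155 − 58 + 1 = 98 bp.

98 bp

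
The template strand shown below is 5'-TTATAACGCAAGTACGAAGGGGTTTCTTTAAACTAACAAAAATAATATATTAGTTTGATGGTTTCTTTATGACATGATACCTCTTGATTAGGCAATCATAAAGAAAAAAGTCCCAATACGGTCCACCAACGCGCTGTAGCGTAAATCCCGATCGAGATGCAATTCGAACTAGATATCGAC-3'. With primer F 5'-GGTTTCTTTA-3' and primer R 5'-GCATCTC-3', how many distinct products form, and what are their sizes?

Two products: 140 bp, 101 bp

The forward primer GGTTTCTTTA matches the top strand at positions 21–30, 60–69.
The reverse primer's reverse complement is GAGATGC, matching at positions 154–160.
Each forward site pairs with the reverse site to give a product ending at position 160: sizes 140, 101 bp.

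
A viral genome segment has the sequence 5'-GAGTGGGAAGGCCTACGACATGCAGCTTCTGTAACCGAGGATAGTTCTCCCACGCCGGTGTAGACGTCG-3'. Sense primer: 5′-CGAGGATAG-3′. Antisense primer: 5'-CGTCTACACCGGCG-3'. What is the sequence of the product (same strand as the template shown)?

Scanning the template, CGAGGATAG occurs at positions 36–44; this primer anneals to the bottom strand there with its 3' end pointing downstream.
The reverse primer's reverse complement is CGCCGGTGTAGACG, which matches the template at positions 53–66.
The product is the template from position 36 through 66 (31 bp).

5'-CGAGGATAGTTCTCCCACGCCGGTGTAGACG-3'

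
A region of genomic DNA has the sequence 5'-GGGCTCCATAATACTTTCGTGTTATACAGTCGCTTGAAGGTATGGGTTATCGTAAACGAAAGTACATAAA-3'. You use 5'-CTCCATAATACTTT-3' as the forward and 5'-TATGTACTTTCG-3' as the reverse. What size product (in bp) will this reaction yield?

65 bp

Forward primer CTCCATAATACTTT is found on the top strand at positions 4–17.
The reverse primer's reverse complement is CGAAAGTACATA, which matches the template at positions 57–68.
Amplicon spans positions 4–68: 65 bp.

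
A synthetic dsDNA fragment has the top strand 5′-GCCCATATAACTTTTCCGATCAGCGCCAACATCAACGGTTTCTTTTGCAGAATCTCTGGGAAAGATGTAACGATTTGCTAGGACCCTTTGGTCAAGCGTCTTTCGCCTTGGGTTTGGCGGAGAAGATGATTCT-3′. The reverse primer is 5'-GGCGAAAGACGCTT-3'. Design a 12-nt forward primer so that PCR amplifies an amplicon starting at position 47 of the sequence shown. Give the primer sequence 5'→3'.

The reverse primer's reverse complement AAGCGTCTTTCGCC matches the template at positions 94–107; the product starts at position 47.
The forward primer is identical to the top strand over positions 47–58: GCAGAATCTCTG.

5'-GCAGAATCTCTG-3'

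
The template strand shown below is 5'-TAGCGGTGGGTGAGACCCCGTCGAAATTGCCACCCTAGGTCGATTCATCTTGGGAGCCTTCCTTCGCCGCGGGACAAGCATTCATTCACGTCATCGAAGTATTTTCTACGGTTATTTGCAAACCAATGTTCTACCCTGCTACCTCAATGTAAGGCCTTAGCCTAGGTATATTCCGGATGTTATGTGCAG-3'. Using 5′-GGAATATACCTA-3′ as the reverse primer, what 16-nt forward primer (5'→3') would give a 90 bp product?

5'-TTCACGTCATCGAAGT-3'

The reverse primer's reverse complement TAGGTATATTCC matches the template at positions 163–174, so the product ends at position 174.
A 90 bp product then starts at position 174 − 90 + 1 = 85.
The forward primer is identical to the top strand there: TTCACGTCATCGAAGT.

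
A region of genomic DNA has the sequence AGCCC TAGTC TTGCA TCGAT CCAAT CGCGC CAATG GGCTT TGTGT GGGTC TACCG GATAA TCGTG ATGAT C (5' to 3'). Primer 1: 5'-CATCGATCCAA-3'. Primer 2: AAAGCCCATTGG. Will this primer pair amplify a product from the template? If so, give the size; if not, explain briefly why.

Primer 1 (CATCGATCCAA) matches the top strand at positions 14–24; it acts as a forward primer.
Primer 2's reverse complement is CCAATGGGCTTT, matching the top strand at positions 30–41; it acts as a reverse primer.
The 3' ends face each other across positions 14–41, giving a 28 bp product.

Yes — a 28 bp product.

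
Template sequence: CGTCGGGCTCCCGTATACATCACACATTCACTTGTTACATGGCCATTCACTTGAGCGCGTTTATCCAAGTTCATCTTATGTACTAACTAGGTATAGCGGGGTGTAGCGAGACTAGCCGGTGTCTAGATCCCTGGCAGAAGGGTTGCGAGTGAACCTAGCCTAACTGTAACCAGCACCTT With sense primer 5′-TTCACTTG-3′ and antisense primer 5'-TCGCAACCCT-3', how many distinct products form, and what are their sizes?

Two products: 122 bp, 103 bp

The forward primer TTCACTTG matches the top strand at positions 27–34, 46–53.
The reverse primer's reverse complement is AGGGTTGCGA, matching at positions 139–148.
Each forward site pairs with the reverse site to give a product ending at position 148: sizes 122, 103 bp.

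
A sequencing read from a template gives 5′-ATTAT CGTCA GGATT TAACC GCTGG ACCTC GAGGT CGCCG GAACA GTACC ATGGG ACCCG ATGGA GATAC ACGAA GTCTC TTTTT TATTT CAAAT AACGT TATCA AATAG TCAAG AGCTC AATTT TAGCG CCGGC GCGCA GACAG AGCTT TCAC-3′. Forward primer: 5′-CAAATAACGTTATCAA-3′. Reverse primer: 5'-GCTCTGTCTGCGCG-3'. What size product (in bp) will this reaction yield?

Scanning the template, CAAATAACGTTATCAA occurs at positions 91–106; this primer anneals to the bottom strand there with its 3' end pointing downstream.
The reverse primer's reverse complement is CGCGCAGACAGAGC, which matches the template at positions 135–148.
Product length = (reverse-primer end) − (forward-primer start) + 1 = 148 − 91 + 1 = 58 bp.

58 bp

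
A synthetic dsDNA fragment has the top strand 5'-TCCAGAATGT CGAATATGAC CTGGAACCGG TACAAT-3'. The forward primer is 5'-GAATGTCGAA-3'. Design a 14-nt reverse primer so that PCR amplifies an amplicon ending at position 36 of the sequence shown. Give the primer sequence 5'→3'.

5'-ATTGTACCGGTTCC-3'

The forward primer binds at positions 5–14; the product's 3' end on the top strand is position 36.
The reverse primer anneals to the top strand over positions 23–36, i.e. to GGAACCGGTACAAT.
Its sequence written 5'→3' is the reverse complement: ATTGTACCGGTTCC.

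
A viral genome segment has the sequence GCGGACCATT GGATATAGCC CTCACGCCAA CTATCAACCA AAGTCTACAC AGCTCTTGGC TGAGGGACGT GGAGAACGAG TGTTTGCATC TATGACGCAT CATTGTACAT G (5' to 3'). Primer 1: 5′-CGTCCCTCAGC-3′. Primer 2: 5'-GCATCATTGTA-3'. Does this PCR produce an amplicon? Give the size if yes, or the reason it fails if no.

No product — the primers' 3' ends point away from each other.

Primer 1 (CGTCCCTCAGC) has reverse complement GCTGAGGGACG, which matches the top strand at positions 59–69; primer 1 anneals to the top strand there with its 3' end pointing upstream toward position 59.
Primer 2 (GCATCATTGTA) matches the top strand directly at positions 97–107; it anneals to the bottom strand with its 3' end pointing downstream toward position 107.
The 3' ends diverge (primer 1 extends toward position 1, primer 2 toward position 111), so the primers never converge on a shared product.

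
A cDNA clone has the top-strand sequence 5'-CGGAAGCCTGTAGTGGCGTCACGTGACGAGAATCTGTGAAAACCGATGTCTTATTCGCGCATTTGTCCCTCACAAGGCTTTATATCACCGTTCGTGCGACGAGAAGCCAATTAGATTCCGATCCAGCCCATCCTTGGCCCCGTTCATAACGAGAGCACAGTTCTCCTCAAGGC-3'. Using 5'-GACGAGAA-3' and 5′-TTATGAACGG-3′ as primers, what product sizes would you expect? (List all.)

The forward primer GACGAGAA matches the top strand at positions 25–32, 98–105.
The reverse primer's reverse complement is CCGTTCATAA, matching at positions 140–149.
Each forward site pairs with the reverse site to give a product ending at position 149: sizes 125, 52 bp.

125 bp, 52 bp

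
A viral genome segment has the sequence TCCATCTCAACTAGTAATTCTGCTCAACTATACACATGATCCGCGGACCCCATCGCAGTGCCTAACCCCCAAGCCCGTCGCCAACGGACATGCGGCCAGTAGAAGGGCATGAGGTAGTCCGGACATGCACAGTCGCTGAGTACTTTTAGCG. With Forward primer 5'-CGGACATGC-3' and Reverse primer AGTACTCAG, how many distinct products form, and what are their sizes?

Two products: 60 bp, 25 bp

The forward primer CGGACATGC matches the top strand at positions 85–93, 120–128.
The reverse primer's reverse complement is CTGAGTACT, matching at positions 136–144.
Each forward site pairs with the reverse site to give a product ending at position 144: sizes 60, 25 bp.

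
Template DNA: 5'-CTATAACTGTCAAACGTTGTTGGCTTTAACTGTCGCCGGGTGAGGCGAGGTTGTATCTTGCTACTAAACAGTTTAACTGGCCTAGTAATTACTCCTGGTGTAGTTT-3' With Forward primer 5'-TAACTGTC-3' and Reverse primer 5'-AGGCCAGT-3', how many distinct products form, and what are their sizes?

Two products: 80 bp, 57 bp

The forward primer TAACTGTC matches the top strand at positions 4–11, 27–34.
The reverse primer's reverse complement is ACTGGCCT, matching at positions 76–83.
Each forward site pairs with the reverse site to give a product ending at position 83: sizes 80, 57 bp.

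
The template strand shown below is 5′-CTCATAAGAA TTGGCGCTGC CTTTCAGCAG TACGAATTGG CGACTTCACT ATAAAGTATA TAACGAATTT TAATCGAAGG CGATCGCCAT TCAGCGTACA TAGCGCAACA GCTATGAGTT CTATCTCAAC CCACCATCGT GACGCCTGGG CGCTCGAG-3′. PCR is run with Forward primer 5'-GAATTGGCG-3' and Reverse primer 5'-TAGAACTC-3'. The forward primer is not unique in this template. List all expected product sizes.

The forward primer GAATTGGCG matches the top strand at positions 8–16, 34–42.
The reverse primer's reverse complement is GAGTTCTA, matching at positions 116–123.
Each forward site pairs with the reverse site to give a product ending at position 123: sizes 116, 90 bp.

116 bp, 90 bp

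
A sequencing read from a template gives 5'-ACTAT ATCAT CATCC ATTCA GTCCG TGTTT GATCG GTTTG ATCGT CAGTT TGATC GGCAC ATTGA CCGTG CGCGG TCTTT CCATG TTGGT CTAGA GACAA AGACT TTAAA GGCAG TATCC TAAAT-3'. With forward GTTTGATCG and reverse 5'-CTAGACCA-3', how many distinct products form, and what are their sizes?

Three products: 68 bp, 59 bp, 47 bp

The forward primer GTTTGATCG matches the top strand at positions 27–35, 36–44, 48–56.
The reverse primer's reverse complement is TGGTCTAG, matching at positions 87–94.
Each forward site pairs with the reverse site to give a product ending at position 94: sizes 68, 59, 47 bp.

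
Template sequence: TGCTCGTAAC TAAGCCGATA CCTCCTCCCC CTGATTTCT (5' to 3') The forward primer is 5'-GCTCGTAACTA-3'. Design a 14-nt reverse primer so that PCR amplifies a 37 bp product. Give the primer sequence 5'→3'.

The forward primer binds at positions 2–12, so a 37 bp product ends at position 2 + 37 − 1 = 38.
The reverse primer anneals to the top strand over positions 25–38, i.e. to CTCCCCCTGATTTC.
Its sequence written 5'→3' is the reverse complement: GAAATCAGGGGGAG.

5'-GAAATCAGGGGGAG-3'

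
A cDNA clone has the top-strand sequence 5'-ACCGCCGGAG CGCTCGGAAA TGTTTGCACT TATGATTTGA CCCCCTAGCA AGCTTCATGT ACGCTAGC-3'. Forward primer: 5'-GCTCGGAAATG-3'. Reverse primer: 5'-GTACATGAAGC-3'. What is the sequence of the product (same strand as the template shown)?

The forward primer matches the template at positions 12–22.
The reverse primer's reverse complement is GCTTCATGTAC, which matches the template at positions 52–62.
The product is the template from position 12 through 62 (51 bp).

5'-GCTCGGAAATGTTTGCACTTATGATTTGACCCCCTAGCAAGCTTCATGTAC-3'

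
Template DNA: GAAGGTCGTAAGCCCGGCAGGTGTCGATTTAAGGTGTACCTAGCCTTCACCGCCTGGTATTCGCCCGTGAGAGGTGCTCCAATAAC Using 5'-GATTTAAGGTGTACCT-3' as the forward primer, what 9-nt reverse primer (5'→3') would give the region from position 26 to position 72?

The product's 3' end on the top strand is position 72.
The reverse primer anneals to the top strand over positions 64–72, i.e. to CCCGTGAGA.
Its sequence written 5'→3' is the reverse complement: TCTCACGGG.

5'-TCTCACGGG-3'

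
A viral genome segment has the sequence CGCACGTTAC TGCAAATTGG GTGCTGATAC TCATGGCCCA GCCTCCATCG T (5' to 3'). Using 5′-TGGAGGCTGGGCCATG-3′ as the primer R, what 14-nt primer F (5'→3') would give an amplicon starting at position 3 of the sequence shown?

5'-CACGTTACTGCAAA-3'

The reverse primer's reverse complement CATGGCCCAGCCTCCA matches the template at positions 32–47; the product starts at position 3.
The forward primer is identical to the top strand over positions 3–16: CACGTTACTGCAAA.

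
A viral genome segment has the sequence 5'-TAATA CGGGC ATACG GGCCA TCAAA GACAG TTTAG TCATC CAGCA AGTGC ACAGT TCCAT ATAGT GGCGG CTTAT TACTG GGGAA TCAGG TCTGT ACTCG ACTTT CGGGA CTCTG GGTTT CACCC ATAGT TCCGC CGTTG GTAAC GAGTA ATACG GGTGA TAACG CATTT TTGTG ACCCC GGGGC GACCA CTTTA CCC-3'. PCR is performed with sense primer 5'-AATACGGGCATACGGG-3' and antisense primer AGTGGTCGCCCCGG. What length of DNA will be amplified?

Scanning the template, AATACGGGCATACGGG occurs at positions 2–17; this primer anneals to the bottom strand there with its 3' end pointing downstream.
The reverse primer's reverse complement is CCGGGGCGACCACT, which matches the template at positions 179–192.
The product runs from position 2 to position 192, so its length is 192 − 2 + 1 = 191 bp.

191 bp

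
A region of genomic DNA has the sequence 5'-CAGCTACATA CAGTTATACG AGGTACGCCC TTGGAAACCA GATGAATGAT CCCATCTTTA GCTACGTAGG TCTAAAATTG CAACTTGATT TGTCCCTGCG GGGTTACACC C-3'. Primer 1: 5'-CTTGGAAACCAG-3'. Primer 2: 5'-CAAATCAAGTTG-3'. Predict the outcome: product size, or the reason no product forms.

Primer 1 (CTTGGAAACCAG) matches the top strand at positions 30–41; it acts as a forward primer.
Primer 2's reverse complement is CAACTTGATTTG, matching the top strand at positions 81–92; it acts as a reverse primer.
The 3' ends face each other across positions 30–92, giving a 63 bp product.

Yes — a 63 bp product.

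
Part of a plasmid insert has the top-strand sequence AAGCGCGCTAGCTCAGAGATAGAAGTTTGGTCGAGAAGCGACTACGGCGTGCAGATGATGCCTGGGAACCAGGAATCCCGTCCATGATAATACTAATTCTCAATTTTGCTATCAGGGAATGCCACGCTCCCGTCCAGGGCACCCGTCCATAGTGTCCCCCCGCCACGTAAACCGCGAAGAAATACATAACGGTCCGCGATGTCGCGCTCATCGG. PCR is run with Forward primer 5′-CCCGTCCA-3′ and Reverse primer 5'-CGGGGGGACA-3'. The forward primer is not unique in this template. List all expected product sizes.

86 bp, 34 bp, 21 bp

The forward primer CCCGTCCA matches the top strand at positions 77–84, 129–136, 142–149.
The reverse primer's reverse complement is TGTCCCCCCG, matching at positions 153–162.
Each forward site pairs with the reverse site to give a product ending at position 162: sizes 86, 34, 21 bp.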